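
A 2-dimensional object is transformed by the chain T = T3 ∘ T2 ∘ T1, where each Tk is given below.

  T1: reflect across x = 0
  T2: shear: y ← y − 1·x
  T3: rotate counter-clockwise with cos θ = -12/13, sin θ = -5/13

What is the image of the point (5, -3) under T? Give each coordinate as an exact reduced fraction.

T1 reflect across x = 0: (5, -3) → (-5, -3)
T2 shear: y ← y − 1·x: (-5, -3) → (-5, 2)
T3 rotate counter-clockwise with cos θ = -12/13, sin θ = -5/13: (-5, 2) → (70/13, 1/13)

T(p) = (70/13, 1/13)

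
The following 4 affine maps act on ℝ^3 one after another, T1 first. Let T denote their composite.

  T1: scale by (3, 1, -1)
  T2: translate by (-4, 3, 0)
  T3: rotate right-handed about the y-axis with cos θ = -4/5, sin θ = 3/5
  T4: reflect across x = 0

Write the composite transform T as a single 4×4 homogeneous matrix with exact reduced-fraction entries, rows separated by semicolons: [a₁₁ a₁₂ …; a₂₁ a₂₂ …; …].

T = [12/5 0 3/5 -16/5; 0 1 0 3; -9/5 0 4/5 12/5; 0 0 0 1]

T1 = [3 0 0 0; 0 1 0 0; 0 0 -1 0; 0 0 0 1]
T2·T1 = [3 0 0 -4; 0 1 0 3; 0 0 -1 0; 0 0 0 1]
T3·…·T1 = [-12/5 0 -3/5 16/5; 0 1 0 3; -9/5 0 4/5 12/5; 0 0 0 1]
T4·…·T1 = [12/5 0 3/5 -16/5; 0 1 0 3; -9/5 0 4/5 12/5; 0 0 0 1]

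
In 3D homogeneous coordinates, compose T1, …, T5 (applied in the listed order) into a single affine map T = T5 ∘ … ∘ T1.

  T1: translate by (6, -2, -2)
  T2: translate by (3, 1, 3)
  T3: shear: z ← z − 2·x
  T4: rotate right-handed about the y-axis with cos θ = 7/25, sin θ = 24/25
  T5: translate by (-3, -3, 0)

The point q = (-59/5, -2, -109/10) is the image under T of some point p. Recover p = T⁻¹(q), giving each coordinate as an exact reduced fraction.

T1 = [1 0 0 6; 0 1 0 -2; 0 0 1 -2; 0 0 0 1]
T2·T1 = [1 0 0 9; 0 1 0 -1; 0 0 1 1; 0 0 0 1]
T3·…·T1 = [1 0 0 9; 0 1 0 -1; -2 0 1 -17; 0 0 0 1]
T4·…·T1 = [-41/25 0 24/25 -69/5; 0 1 0 -1; -38/25 0 7/25 -67/5; 0 0 0 1]
T5·…·T1 = [-41/25 0 24/25 -84/5; 0 1 0 -4; -38/25 0 7/25 -67/5; 0 0 0 1]
det M = 1; M⁻¹ = [7/25 0 -24/25 -204/25; 0 1 0 4; 38/25 0 -41/25 89/25; 0 0 0 1]
M⁻¹ · (-59/5, -2, -109/10)ᵀ = (-1, 2, 7/2)ᵀ

p = (-1, 2, 7/2)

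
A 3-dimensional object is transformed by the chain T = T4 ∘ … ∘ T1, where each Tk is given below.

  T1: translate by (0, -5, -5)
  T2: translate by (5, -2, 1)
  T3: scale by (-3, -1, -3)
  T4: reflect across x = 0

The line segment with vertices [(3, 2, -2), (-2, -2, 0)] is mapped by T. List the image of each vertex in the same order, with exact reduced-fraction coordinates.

image vertices: (24, 5, 18), (9, 9, 12)

T1 translate by (0, -5, -5): (3, 2, -2) → (3, -3, -7); (-2, -2, 0) → (-2, -7, -5)
T2 translate by (5, -2, 1): (3, -3, -7) → (8, -5, -6); (-2, -7, -5) → (3, -9, -4)
T3 scale by (-3, -1, -3): (8, -5, -6) → (-24, 5, 18); (3, -9, -4) → (-9, 9, 12)
T4 reflect across x = 0: (-24, 5, 18) → (24, 5, 18); (-9, 9, 12) → (9, 9, 12)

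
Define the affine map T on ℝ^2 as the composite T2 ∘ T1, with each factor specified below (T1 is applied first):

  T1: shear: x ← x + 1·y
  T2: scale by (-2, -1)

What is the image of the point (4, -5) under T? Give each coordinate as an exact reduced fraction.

T(p) = (2, 5)

T1 shear: x ← x + 1·y: (4, -5) → (-1, -5)
T2 scale by (-2, -1): (-1, -5) → (2, 5)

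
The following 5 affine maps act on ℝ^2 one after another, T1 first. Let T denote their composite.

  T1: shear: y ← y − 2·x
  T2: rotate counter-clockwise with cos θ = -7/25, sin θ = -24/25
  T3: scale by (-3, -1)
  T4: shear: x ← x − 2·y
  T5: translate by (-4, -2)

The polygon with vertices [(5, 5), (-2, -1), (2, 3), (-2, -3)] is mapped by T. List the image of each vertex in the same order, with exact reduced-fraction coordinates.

T1 shear: y ← y − 2·x: (5, 5) → (5, -5); (-2, -1) → (-2, 3); (2, 3) → (2, -1); (-2, -3) → (-2, 1)
T2 rotate counter-clockwise with cos θ = -7/25, sin θ = -24/25: (5, -5) → (-31/5, -17/5); (-2, 3) → (86/25, 27/25); (2, -1) → (-38/25, -41/25); (-2, 1) → (38/25, 41/25)
T3 scale by (-3, -1): (-31/5, -17/5) → (93/5, 17/5); (86/25, 27/25) → (-258/25, -27/25); (-38/25, -41/25) → (114/25, 41/25); (38/25, 41/25) → (-114/25, -41/25)
T4 shear: x ← x − 2·y: (93/5, 17/5) → (59/5, 17/5); (-258/25, -27/25) → (-204/25, -27/25); (114/25, 41/25) → (32/25, 41/25); (-114/25, -41/25) → (-32/25, -41/25)
T5 translate by (-4, -2): (59/5, 17/5) → (39/5, 7/5); (-204/25, -27/25) → (-304/25, -77/25); (32/25, 41/25) → (-68/25, -9/25); (-32/25, -41/25) → (-132/25, -91/25)

image vertices: (39/5, 7/5), (-304/25, -77/25), (-68/25, -9/25), (-132/25, -91/25)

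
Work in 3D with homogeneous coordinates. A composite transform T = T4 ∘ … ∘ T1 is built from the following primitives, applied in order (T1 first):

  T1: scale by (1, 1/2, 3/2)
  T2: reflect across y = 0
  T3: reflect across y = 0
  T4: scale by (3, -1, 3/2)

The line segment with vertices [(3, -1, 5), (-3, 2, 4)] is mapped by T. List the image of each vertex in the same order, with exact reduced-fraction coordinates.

T1 scale by (1, 1/2, 3/2): (3, -1, 5) → (3, -1/2, 15/2); (-3, 2, 4) → (-3, 1, 6)
T2 reflect across y = 0: (3, -1/2, 15/2) → (3, 1/2, 15/2); (-3, 1, 6) → (-3, -1, 6)
T3 reflect across y = 0: (3, 1/2, 15/2) → (3, -1/2, 15/2); (-3, -1, 6) → (-3, 1, 6)
T4 scale by (3, -1, 3/2): (3, -1/2, 15/2) → (9, 1/2, 45/4); (-3, 1, 6) → (-9, -1, 9)

image vertices: (9, 1/2, 45/4), (-9, -1, 9)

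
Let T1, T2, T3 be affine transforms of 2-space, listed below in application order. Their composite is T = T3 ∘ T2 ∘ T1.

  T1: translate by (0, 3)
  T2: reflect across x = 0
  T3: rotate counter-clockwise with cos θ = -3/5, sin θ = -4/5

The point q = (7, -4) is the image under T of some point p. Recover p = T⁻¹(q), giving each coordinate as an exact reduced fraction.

T1 = [1 0 0; 0 1 3; 0 0 1]
T2·T1 = [-1 0 0; 0 1 3; 0 0 1]
T3·…·T1 = [3/5 4/5 12/5; 4/5 -3/5 -9/5; 0 0 1]
det M = -1; M⁻¹ = [3/5 4/5 0; 4/5 -3/5 -3; 0 0 1]
M⁻¹ · (7, -4)ᵀ = (1, 5)ᵀ

p = (1, 5)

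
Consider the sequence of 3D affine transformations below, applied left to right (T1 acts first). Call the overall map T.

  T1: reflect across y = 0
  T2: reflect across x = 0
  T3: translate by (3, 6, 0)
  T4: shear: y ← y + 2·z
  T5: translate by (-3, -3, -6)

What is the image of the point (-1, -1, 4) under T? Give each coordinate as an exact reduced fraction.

T(p) = (1, 12, -2)

T1 reflect across y = 0: (-1, -1, 4) → (-1, 1, 4)
T2 reflect across x = 0: (-1, 1, 4) → (1, 1, 4)
T3 translate by (3, 6, 0): (1, 1, 4) → (4, 7, 4)
T4 shear: y ← y + 2·z: (4, 7, 4) → (4, 15, 4)
T5 translate by (-3, -3, -6): (4, 15, 4) → (1, 12, -2)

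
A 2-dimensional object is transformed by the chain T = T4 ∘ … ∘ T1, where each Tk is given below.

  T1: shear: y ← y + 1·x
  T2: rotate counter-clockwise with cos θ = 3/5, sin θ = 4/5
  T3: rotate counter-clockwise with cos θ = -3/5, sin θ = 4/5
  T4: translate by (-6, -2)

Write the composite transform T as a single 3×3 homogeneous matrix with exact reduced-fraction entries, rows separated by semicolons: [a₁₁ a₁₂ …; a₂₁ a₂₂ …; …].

T = [-1 0 -6; -1 -1 -2; 0 0 1]

T1 = [1 0 0; 1 1 0; 0 0 1]
T2·T1 = [-1/5 -4/5 0; 7/5 3/5 0; 0 0 1]
T3·…·T1 = [-1 0 0; -1 -1 0; 0 0 1]
T4·…·T1 = [-1 0 -6; -1 -1 -2; 0 0 1]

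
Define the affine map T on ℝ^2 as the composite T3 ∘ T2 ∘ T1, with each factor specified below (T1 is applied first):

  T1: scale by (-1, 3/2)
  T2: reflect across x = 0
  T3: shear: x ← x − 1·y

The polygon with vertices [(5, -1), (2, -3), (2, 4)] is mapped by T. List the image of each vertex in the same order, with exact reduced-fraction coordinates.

image vertices: (13/2, -3/2), (13/2, -9/2), (-4, 6)

T1 scale by (-1, 3/2): (5, -1) → (-5, -3/2); (2, -3) → (-2, -9/2); (2, 4) → (-2, 6)
T2 reflect across x = 0: (-5, -3/2) → (5, -3/2); (-2, -9/2) → (2, -9/2); (-2, 6) → (2, 6)
T3 shear: x ← x − 1·y: (5, -3/2) → (13/2, -3/2); (2, -9/2) → (13/2, -9/2); (2, 6) → (-4, 6)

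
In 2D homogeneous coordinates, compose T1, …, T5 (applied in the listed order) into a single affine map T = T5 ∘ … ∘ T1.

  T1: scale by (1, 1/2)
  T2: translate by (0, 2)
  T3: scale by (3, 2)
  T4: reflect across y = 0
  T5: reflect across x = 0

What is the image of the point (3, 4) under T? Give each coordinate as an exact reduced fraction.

T(p) = (-9, -8)

T1 scale by (1, 1/2): (3, 4) → (3, 2)
T2 translate by (0, 2): (3, 2) → (3, 4)
T3 scale by (3, 2): (3, 4) → (9, 8)
T4 reflect across y = 0: (9, 8) → (9, -8)
T5 reflect across x = 0: (9, -8) → (-9, -8)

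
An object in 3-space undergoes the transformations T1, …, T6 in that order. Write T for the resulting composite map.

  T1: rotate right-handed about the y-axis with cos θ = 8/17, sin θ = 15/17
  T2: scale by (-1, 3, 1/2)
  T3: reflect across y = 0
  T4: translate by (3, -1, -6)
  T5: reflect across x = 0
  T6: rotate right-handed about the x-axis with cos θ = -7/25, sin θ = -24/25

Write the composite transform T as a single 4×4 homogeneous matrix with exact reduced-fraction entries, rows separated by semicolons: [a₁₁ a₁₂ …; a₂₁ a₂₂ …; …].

T = [8/17 0 15/17 -3; -36/85 21/25 96/425 -137/25; 21/170 72/25 -28/425 66/25; 0 0 0 1]

T1 = [8/17 0 15/17 0; 0 1 0 0; -15/17 0 8/17 0; 0 0 0 1]
T2·T1 = [-8/17 0 -15/17 0; 0 3 0 0; -15/34 0 4/17 0; 0 0 0 1]
T3·…·T1 = [-8/17 0 -15/17 0; 0 -3 0 0; -15/34 0 4/17 0; 0 0 0 1]
T4·…·T1 = [-8/17 0 -15/17 3; 0 -3 0 -1; -15/34 0 4/17 -6; 0 0 0 1]
T5·…·T1 = [8/17 0 15/17 -3; 0 -3 0 -1; -15/34 0 4/17 -6; 0 0 0 1]
T6·…·T1 = [8/17 0 15/17 -3; -36/85 21/25 96/425 -137/25; 21/170 72/25 -28/425 66/25; 0 0 0 1]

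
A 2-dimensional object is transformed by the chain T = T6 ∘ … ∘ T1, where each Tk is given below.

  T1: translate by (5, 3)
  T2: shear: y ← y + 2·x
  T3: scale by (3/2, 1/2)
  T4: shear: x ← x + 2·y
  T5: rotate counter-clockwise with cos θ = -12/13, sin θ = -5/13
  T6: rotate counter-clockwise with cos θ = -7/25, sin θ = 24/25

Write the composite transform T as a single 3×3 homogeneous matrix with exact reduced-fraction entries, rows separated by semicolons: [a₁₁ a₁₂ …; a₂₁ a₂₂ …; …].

T1 = [1 0 5; 0 1 3; 0 0 1]
T2·T1 = [1 0 5; 2 1 13; 0 0 1]
T3·…·T1 = [3/2 0 15/2; 1 1/2 13/2; 0 0 1]
T4·…·T1 = [7/2 1 41/2; 1 1/2 13/2; 0 0 1]
T5·…·T1 = [-37/13 -19/26 -427/26; -59/26 -11/13 -361/26; 0 0 1]
T6·…·T1 = [967/325 661/650 11653/650; -1363/650 -151/325 -7721/650; 0 0 1]

T = [967/325 661/650 11653/650; -1363/650 -151/325 -7721/650; 0 0 1]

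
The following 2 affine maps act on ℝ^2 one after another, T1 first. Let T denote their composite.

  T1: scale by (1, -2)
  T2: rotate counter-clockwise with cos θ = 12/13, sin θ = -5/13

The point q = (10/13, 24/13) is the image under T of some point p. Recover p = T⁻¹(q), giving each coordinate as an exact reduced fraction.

T1 = [1 0 0; 0 -2 0; 0 0 1]
T2·T1 = [12/13 -10/13 0; -5/13 -24/13 0; 0 0 1]
det M = -2; M⁻¹ = [12/13 -5/13 0; -5/26 -6/13 0; 0 0 1]
M⁻¹ · (10/13, 24/13)ᵀ = (0, -1)ᵀ

p = (0, -1)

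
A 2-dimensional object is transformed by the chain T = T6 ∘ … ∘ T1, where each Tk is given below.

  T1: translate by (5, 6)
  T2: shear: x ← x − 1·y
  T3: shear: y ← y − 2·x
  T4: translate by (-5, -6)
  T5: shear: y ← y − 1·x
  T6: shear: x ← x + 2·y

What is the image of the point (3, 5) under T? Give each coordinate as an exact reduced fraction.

T1 translate by (5, 6): (3, 5) → (8, 11)
T2 shear: x ← x − 1·y: (8, 11) → (-3, 11)
T3 shear: y ← y − 2·x: (-3, 11) → (-3, 17)
T4 translate by (-5, -6): (-3, 17) → (-8, 11)
T5 shear: y ← y − 1·x: (-8, 11) → (-8, 19)
T6 shear: x ← x + 2·y: (-8, 19) → (30, 19)

T(p) = (30, 19)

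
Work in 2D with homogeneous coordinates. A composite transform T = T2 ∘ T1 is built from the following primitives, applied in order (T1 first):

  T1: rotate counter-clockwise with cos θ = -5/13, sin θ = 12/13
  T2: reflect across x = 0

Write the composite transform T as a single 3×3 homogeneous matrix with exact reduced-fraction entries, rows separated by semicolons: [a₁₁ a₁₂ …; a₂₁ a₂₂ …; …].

T = [5/13 12/13 0; 12/13 -5/13 0; 0 0 1]

T1 = [-5/13 -12/13 0; 12/13 -5/13 0; 0 0 1]
T2·T1 = [5/13 12/13 0; 12/13 -5/13 0; 0 0 1]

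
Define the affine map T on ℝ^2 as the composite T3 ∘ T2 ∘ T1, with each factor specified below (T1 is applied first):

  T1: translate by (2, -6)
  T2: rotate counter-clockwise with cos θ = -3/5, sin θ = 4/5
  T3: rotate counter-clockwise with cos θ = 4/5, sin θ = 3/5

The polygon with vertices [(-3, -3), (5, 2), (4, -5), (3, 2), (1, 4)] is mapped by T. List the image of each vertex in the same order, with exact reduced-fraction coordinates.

T1 translate by (2, -6): (-3, -3) → (-1, -9); (5, 2) → (7, -4); (4, -5) → (6, -11); (3, 2) → (5, -4); (1, 4) → (3, -2)
T2 rotate counter-clockwise with cos θ = -3/5, sin θ = 4/5: (-1, -9) → (39/5, 23/5); (7, -4) → (-1, 8); (6, -11) → (26/5, 57/5); (5, -4) → (1/5, 32/5); (3, -2) → (-1/5, 18/5)
T3 rotate counter-clockwise with cos θ = 4/5, sin θ = 3/5: (39/5, 23/5) → (87/25, 209/25); (-1, 8) → (-28/5, 29/5); (26/5, 57/5) → (-67/25, 306/25); (1/5, 32/5) → (-92/25, 131/25); (-1/5, 18/5) → (-58/25, 69/25)

image vertices: (87/25, 209/25), (-28/5, 29/5), (-67/25, 306/25), (-92/25, 131/25), (-58/25, 69/25)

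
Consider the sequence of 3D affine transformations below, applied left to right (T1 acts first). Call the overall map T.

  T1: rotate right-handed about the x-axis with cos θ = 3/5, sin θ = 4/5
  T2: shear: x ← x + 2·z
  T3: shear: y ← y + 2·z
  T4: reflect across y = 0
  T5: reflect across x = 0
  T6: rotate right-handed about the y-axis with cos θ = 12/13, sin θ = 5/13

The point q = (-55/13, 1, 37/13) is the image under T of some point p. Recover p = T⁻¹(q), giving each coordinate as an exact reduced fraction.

p = (3, -1, 3)

T1 = [1 0 0 0; 0 3/5 -4/5 0; 0 4/5 3/5 0; 0 0 0 1]
T2·T1 = [1 8/5 6/5 0; 0 3/5 -4/5 0; 0 4/5 3/5 0; 0 0 0 1]
T3·…·T1 = [1 8/5 6/5 0; 0 11/5 2/5 0; 0 4/5 3/5 0; 0 0 0 1]
T4·…·T1 = [1 8/5 6/5 0; 0 -11/5 -2/5 0; 0 4/5 3/5 0; 0 0 0 1]
T5·…·T1 = [-1 -8/5 -6/5 0; 0 -11/5 -2/5 0; 0 4/5 3/5 0; 0 0 0 1]
T6·…·T1 = [-12/13 -76/65 -57/65 0; 0 -11/5 -2/5 0; 5/13 88/65 66/65 0; 0 0 0 1]
det M = 1; M⁻¹ = [-22/13 0 -19/13 0; -2/13 -3/5 -24/65 0; 11/13 4/5 132/65 0; 0 0 0 1]
M⁻¹ · (-55/13, 1, 37/13)ᵀ = (3, -1, 3)ᵀ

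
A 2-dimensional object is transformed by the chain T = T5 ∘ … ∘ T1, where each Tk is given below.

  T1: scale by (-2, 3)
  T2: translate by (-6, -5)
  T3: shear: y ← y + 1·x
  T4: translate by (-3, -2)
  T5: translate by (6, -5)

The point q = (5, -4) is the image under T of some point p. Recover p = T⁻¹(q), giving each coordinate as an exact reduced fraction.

p = (-4, 2)

T1 = [-2 0 0; 0 3 0; 0 0 1]
T2·T1 = [-2 0 -6; 0 3 -5; 0 0 1]
T3·…·T1 = [-2 0 -6; -2 3 -11; 0 0 1]
T4·…·T1 = [-2 0 -9; -2 3 -13; 0 0 1]
T5·…·T1 = [-2 0 -3; -2 3 -18; 0 0 1]
det M = -6; M⁻¹ = [-1/2 0 -3/2; -1/3 1/3 5; 0 0 1]
M⁻¹ · (5, -4)ᵀ = (-4, 2)ᵀ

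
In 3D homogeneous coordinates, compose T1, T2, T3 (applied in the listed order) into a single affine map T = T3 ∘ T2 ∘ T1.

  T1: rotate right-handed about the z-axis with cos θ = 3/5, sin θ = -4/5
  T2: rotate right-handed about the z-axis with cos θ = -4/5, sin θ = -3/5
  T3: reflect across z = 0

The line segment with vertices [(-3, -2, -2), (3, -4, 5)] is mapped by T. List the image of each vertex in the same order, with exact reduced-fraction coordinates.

T1 rotate right-handed about the z-axis with cos θ = 3/5, sin θ = -4/5: (-3, -2, -2) → (-17/5, 6/5, -2); (3, -4, 5) → (-7/5, -24/5, 5)
T2 rotate right-handed about the z-axis with cos θ = -4/5, sin θ = -3/5: (-17/5, 6/5, -2) → (86/25, 27/25, -2); (-7/5, -24/5, 5) → (-44/25, 117/25, 5)
T3 reflect across z = 0: (86/25, 27/25, -2) → (86/25, 27/25, 2); (-44/25, 117/25, 5) → (-44/25, 117/25, -5)

image vertices: (86/25, 27/25, 2), (-44/25, 117/25, -5)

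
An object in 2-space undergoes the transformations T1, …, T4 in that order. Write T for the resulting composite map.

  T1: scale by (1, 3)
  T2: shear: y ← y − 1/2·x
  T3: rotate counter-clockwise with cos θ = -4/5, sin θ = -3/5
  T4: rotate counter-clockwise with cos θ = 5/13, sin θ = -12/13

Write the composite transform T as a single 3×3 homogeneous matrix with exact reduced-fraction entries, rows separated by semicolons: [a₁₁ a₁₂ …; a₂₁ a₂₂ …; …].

T = [-79/130 -99/65 0; 61/65 -168/65 0; 0 0 1]

T1 = [1 0 0; 0 3 0; 0 0 1]
T2·T1 = [1 0 0; -1/2 3 0; 0 0 1]
T3·…·T1 = [-11/10 9/5 0; -1/5 -12/5 0; 0 0 1]
T4·…·T1 = [-79/130 -99/65 0; 61/65 -168/65 0; 0 0 1]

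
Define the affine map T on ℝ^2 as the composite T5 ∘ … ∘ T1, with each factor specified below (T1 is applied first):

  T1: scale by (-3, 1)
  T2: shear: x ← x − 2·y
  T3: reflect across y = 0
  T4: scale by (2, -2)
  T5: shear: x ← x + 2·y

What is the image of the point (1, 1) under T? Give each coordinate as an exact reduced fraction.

T(p) = (-6, 2)

T1 scale by (-3, 1): (1, 1) → (-3, 1)
T2 shear: x ← x − 2·y: (-3, 1) → (-5, 1)
T3 reflect across y = 0: (-5, 1) → (-5, -1)
T4 scale by (2, -2): (-5, -1) → (-10, 2)
T5 shear: x ← x + 2·y: (-10, 2) → (-6, 2)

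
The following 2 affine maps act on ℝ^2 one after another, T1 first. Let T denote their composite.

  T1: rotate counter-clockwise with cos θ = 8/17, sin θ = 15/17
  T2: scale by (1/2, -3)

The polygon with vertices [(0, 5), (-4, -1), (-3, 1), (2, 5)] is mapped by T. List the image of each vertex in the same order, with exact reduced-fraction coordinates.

T1 rotate counter-clockwise with cos θ = 8/17, sin θ = 15/17: (0, 5) → (-75/17, 40/17); (-4, -1) → (-1, -4); (-3, 1) → (-39/17, -37/17); (2, 5) → (-59/17, 70/17)
T2 scale by (1/2, -3): (-75/17, 40/17) → (-75/34, -120/17); (-1, -4) → (-1/2, 12); (-39/17, -37/17) → (-39/34, 111/17); (-59/17, 70/17) → (-59/34, -210/17)

image vertices: (-75/34, -120/17), (-1/2, 12), (-39/34, 111/17), (-59/34, -210/17)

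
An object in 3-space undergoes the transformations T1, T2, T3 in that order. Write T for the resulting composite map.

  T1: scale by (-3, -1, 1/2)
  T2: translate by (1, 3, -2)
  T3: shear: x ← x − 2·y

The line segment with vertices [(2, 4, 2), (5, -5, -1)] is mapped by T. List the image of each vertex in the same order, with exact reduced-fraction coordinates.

T1 scale by (-3, -1, 1/2): (2, 4, 2) → (-6, -4, 1); (5, -5, -1) → (-15, 5, -1/2)
T2 translate by (1, 3, -2): (-6, -4, 1) → (-5, -1, -1); (-15, 5, -1/2) → (-14, 8, -5/2)
T3 shear: x ← x − 2·y: (-5, -1, -1) → (-3, -1, -1); (-14, 8, -5/2) → (-30, 8, -5/2)

image vertices: (-3, -1, -1), (-30, 8, -5/2)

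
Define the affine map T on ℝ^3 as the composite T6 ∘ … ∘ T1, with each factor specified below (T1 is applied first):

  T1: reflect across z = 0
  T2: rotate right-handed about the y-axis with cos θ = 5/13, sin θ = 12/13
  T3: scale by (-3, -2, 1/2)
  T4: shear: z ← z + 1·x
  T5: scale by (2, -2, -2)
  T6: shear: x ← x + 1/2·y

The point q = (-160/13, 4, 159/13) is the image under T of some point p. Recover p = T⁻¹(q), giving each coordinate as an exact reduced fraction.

p = (-1, 1, -3)

T1 = [1 0 0 0; 0 1 0 0; 0 0 -1 0; 0 0 0 1]
T2·T1 = [5/13 0 -12/13 0; 0 1 0 0; -12/13 0 -5/13 0; 0 0 0 1]
T3·…·T1 = [-15/13 0 36/13 0; 0 -2 0 0; -6/13 0 -5/26 0; 0 0 0 1]
T4·…·T1 = [-15/13 0 36/13 0; 0 -2 0 0; -21/13 0 67/26 0; 0 0 0 1]
T5·…·T1 = [-30/13 0 72/13 0; 0 4 0 0; 42/13 0 -67/13 0; 0 0 0 1]
T6·…·T1 = [-30/13 2 72/13 0; 0 4 0 0; 42/13 0 -67/13 0; 0 0 0 1]
det M = -24; M⁻¹ = [67/78 -67/156 12/13 0; 0 1/4 0 0; 7/13 -7/26 5/13 0; 0 0 0 1]
M⁻¹ · (-160/13, 4, 159/13)ᵀ = (-1, 1, -3)ᵀ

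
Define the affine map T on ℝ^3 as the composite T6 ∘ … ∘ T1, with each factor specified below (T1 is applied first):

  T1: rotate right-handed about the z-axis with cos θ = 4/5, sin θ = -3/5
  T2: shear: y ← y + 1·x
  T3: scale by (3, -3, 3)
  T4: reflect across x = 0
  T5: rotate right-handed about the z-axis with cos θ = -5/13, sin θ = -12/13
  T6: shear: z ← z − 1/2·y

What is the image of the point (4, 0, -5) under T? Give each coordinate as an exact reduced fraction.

T(p) = (96/65, 636/65, -1293/65)

T1 rotate right-handed about the z-axis with cos θ = 4/5, sin θ = -3/5: (4, 0, -5) → (16/5, -12/5, -5)
T2 shear: y ← y + 1·x: (16/5, -12/5, -5) → (16/5, 4/5, -5)
T3 scale by (3, -3, 3): (16/5, 4/5, -5) → (48/5, -12/5, -15)
T4 reflect across x = 0: (48/5, -12/5, -15) → (-48/5, -12/5, -15)
T5 rotate right-handed about the z-axis with cos θ = -5/13, sin θ = -12/13: (-48/5, -12/5, -15) → (96/65, 636/65, -15)
T6 shear: z ← z − 1/2·y: (96/65, 636/65, -15) → (96/65, 636/65, -1293/65)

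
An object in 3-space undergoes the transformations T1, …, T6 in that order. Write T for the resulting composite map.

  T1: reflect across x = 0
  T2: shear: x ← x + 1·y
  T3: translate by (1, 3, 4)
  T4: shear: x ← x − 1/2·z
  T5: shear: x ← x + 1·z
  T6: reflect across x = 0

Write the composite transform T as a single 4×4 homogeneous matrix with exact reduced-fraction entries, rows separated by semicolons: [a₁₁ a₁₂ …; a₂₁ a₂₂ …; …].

T = [1 -1 -1/2 -3; 0 1 0 3; 0 0 1 4; 0 0 0 1]

T1 = [-1 0 0 0; 0 1 0 0; 0 0 1 0; 0 0 0 1]
T2·T1 = [-1 1 0 0; 0 1 0 0; 0 0 1 0; 0 0 0 1]
T3·…·T1 = [-1 1 0 1; 0 1 0 3; 0 0 1 4; 0 0 0 1]
T4·…·T1 = [-1 1 -1/2 -1; 0 1 0 3; 0 0 1 4; 0 0 0 1]
T5·…·T1 = [-1 1 1/2 3; 0 1 0 3; 0 0 1 4; 0 0 0 1]
T6·…·T1 = [1 -1 -1/2 -3; 0 1 0 3; 0 0 1 4; 0 0 0 1]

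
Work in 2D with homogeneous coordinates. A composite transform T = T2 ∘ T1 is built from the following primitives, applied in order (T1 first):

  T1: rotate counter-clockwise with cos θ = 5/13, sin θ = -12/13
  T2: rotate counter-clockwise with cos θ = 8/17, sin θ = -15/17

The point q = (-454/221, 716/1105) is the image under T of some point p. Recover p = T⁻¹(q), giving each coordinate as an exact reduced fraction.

p = (4/5, -2)

T1 = [5/13 12/13 0; -12/13 5/13 0; 0 0 1]
T2·T1 = [-140/221 171/221 0; -171/221 -140/221 0; 0 0 1]
det M = 1; M⁻¹ = [-140/221 -171/221 0; 171/221 -140/221 0; 0 0 1]
M⁻¹ · (-454/221, 716/1105)ᵀ = (4/5, -2)ᵀ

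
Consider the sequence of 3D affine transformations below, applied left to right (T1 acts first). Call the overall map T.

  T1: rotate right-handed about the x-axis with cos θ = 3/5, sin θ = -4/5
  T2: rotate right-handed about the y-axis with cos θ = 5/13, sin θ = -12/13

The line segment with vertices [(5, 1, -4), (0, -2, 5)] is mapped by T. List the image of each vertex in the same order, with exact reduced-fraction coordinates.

image vertices: (317/65, -13/5, 44/13), (-276/65, 14/5, 23/13)

T1 rotate right-handed about the x-axis with cos θ = 3/5, sin θ = -4/5: (5, 1, -4) → (5, -13/5, -16/5); (0, -2, 5) → (0, 14/5, 23/5)
T2 rotate right-handed about the y-axis with cos θ = 5/13, sin θ = -12/13: (5, -13/5, -16/5) → (317/65, -13/5, 44/13); (0, 14/5, 23/5) → (-276/65, 14/5, 23/13)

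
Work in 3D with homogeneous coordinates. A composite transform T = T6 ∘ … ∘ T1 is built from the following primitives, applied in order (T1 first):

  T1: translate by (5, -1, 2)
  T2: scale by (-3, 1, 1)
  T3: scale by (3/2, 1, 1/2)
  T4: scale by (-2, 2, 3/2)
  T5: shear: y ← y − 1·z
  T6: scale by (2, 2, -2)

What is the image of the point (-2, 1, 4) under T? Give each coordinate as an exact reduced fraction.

T(p) = (54, -9, -9)

T1 translate by (5, -1, 2): (-2, 1, 4) → (3, 0, 6)
T2 scale by (-3, 1, 1): (3, 0, 6) → (-9, 0, 6)
T3 scale by (3/2, 1, 1/2): (-9, 0, 6) → (-27/2, 0, 3)
T4 scale by (-2, 2, 3/2): (-27/2, 0, 3) → (27, 0, 9/2)
T5 shear: y ← y − 1·z: (27, 0, 9/2) → (27, -9/2, 9/2)
T6 scale by (2, 2, -2): (27, -9/2, 9/2) → (54, -9, -9)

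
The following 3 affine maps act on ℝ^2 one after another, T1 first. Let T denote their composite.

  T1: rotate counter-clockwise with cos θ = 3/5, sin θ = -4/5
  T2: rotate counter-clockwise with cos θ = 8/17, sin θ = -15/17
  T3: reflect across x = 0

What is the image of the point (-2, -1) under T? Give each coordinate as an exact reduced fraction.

T(p) = (1/17, 38/17)

T1 rotate counter-clockwise with cos θ = 3/5, sin θ = -4/5: (-2, -1) → (-2, 1)
T2 rotate counter-clockwise with cos θ = 8/17, sin θ = -15/17: (-2, 1) → (-1/17, 38/17)
T3 reflect across x = 0: (-1/17, 38/17) → (1/17, 38/17)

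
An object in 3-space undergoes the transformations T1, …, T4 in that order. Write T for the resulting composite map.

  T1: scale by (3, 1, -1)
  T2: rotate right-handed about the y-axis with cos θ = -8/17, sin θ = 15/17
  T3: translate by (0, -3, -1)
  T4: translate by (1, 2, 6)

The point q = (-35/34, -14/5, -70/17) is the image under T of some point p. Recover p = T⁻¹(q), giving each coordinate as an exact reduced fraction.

p = (3, -9/5, -5/2)

T1 = [3 0 0 0; 0 1 0 0; 0 0 -1 0; 0 0 0 1]
T2·T1 = [-24/17 0 -15/17 0; 0 1 0 0; -45/17 0 8/17 0; 0 0 0 1]
T3·…·T1 = [-24/17 0 -15/17 0; 0 1 0 -3; -45/17 0 8/17 -1; 0 0 0 1]
T4·…·T1 = [-24/17 0 -15/17 1; 0 1 0 -1; -45/17 0 8/17 5; 0 0 0 1]
det M = -3; M⁻¹ = [-8/51 0 -5/17 83/51; 0 1 0 1; -15/17 0 8/17 -25/17; 0 0 0 1]
M⁻¹ · (-35/34, -14/5, -70/17)ᵀ = (3, -9/5, -5/2)ᵀ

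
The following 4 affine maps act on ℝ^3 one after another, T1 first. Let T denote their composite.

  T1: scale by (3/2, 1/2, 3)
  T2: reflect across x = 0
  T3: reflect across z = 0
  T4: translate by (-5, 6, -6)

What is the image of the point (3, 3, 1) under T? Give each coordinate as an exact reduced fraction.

T1 scale by (3/2, 1/2, 3): (3, 3, 1) → (9/2, 3/2, 3)
T2 reflect across x = 0: (9/2, 3/2, 3) → (-9/2, 3/2, 3)
T3 reflect across z = 0: (-9/2, 3/2, 3) → (-9/2, 3/2, -3)
T4 translate by (-5, 6, -6): (-9/2, 3/2, -3) → (-19/2, 15/2, -9)

T(p) = (-19/2, 15/2, -9)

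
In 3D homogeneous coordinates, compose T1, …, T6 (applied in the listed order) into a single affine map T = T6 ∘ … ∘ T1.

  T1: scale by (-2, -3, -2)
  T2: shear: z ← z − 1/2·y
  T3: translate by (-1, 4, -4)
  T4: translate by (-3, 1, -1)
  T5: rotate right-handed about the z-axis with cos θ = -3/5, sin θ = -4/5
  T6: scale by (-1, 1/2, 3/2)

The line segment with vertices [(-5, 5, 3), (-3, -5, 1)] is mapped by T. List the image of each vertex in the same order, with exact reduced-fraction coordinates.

T1 scale by (-2, -3, -2): (-5, 5, 3) → (10, -15, -6); (-3, -5, 1) → (6, 15, -2)
T2 shear: z ← z − 1/2·y: (10, -15, -6) → (10, -15, 3/2); (6, 15, -2) → (6, 15, -19/2)
T3 translate by (-1, 4, -4): (10, -15, 3/2) → (9, -11, -5/2); (6, 15, -19/2) → (5, 19, -27/2)
T4 translate by (-3, 1, -1): (9, -11, -5/2) → (6, -10, -7/2); (5, 19, -27/2) → (2, 20, -29/2)
T5 rotate right-handed about the z-axis with cos θ = -3/5, sin θ = -4/5: (6, -10, -7/2) → (-58/5, 6/5, -7/2); (2, 20, -29/2) → (74/5, -68/5, -29/2)
T6 scale by (-1, 1/2, 3/2): (-58/5, 6/5, -7/2) → (58/5, 3/5, -21/4); (74/5, -68/5, -29/2) → (-74/5, -34/5, -87/4)

image vertices: (58/5, 3/5, -21/4), (-74/5, -34/5, -87/4)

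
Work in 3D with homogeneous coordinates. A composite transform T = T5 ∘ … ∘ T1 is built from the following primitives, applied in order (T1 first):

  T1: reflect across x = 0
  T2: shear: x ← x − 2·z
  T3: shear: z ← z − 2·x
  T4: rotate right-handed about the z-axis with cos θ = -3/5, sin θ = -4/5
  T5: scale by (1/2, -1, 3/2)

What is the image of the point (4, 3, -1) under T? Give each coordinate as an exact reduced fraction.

T(p) = (9/5, 1/5, 9/2)

T1 reflect across x = 0: (4, 3, -1) → (-4, 3, -1)
T2 shear: x ← x − 2·z: (-4, 3, -1) → (-2, 3, -1)
T3 shear: z ← z − 2·x: (-2, 3, -1) → (-2, 3, 3)
T4 rotate right-handed about the z-axis with cos θ = -3/5, sin θ = -4/5: (-2, 3, 3) → (18/5, -1/5, 3)
T5 scale by (1/2, -1, 3/2): (18/5, -1/5, 3) → (9/5, 1/5, 9/2)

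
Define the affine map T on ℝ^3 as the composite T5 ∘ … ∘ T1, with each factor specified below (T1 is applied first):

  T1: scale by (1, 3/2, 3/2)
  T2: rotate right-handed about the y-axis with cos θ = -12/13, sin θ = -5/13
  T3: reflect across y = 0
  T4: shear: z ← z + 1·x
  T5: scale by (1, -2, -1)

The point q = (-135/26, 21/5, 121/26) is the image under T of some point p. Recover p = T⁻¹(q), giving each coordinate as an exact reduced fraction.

T1 = [1 0 0 0; 0 3/2 0 0; 0 0 3/2 0; 0 0 0 1]
T2·T1 = [-12/13 0 -15/26 0; 0 3/2 0 0; 5/13 0 -18/13 0; 0 0 0 1]
T3·…·T1 = [-12/13 0 -15/26 0; 0 -3/2 0 0; 5/13 0 -18/13 0; 0 0 0 1]
T4·…·T1 = [-12/13 0 -15/26 0; 0 -3/2 0 0; -7/13 0 -51/26 0; 0 0 0 1]
T5·…·T1 = [-12/13 0 -15/26 0; 0 3 0 0; 7/13 0 51/26 0; 0 0 0 1]
det M = -9/2; M⁻¹ = [-17/13 0 -5/13 0; 0 1/3 0 0; 14/39 0 8/13 0; 0 0 0 1]
M⁻¹ · (-135/26, 21/5, 121/26)ᵀ = (5, 7/5, 1)ᵀ

p = (5, 7/5, 1)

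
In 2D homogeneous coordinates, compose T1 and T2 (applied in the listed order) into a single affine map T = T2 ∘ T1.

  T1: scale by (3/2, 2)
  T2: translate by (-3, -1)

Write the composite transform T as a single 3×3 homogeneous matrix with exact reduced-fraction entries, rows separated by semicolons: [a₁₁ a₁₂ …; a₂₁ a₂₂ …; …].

T1 = [3/2 0 0; 0 2 0; 0 0 1]
T2·T1 = [3/2 0 -3; 0 2 -1; 0 0 1]

T = [3/2 0 -3; 0 2 -1; 0 0 1]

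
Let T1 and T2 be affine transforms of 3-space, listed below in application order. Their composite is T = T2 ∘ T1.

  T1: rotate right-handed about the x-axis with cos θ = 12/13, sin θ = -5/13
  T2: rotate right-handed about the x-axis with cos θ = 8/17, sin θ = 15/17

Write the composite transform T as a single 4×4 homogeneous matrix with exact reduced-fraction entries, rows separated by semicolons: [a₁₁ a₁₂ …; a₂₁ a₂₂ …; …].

T1 = [1 0 0 0; 0 12/13 5/13 0; 0 -5/13 12/13 0; 0 0 0 1]
T2·T1 = [1 0 0 0; 0 171/221 -140/221 0; 0 140/221 171/221 0; 0 0 0 1]

T = [1 0 0 0; 0 171/221 -140/221 0; 0 140/221 171/221 0; 0 0 0 1]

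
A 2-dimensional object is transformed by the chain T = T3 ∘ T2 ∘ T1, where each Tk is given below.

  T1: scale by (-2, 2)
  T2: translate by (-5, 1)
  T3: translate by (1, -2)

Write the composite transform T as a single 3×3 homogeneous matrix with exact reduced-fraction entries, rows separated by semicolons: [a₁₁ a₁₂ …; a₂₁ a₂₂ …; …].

T1 = [-2 0 0; 0 2 0; 0 0 1]
T2·T1 = [-2 0 -5; 0 2 1; 0 0 1]
T3·…·T1 = [-2 0 -4; 0 2 -1; 0 0 1]

T = [-2 0 -4; 0 2 -1; 0 0 1]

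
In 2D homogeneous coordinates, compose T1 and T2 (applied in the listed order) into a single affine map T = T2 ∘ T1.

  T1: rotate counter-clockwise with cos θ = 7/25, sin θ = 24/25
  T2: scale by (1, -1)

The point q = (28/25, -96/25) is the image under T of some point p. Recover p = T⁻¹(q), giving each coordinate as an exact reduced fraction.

p = (4, 0)

T1 = [7/25 -24/25 0; 24/25 7/25 0; 0 0 1]
T2·T1 = [7/25 -24/25 0; -24/25 -7/25 0; 0 0 1]
det M = -1; M⁻¹ = [7/25 -24/25 0; -24/25 -7/25 0; 0 0 1]
M⁻¹ · (28/25, -96/25)ᵀ = (4, 0)ᵀ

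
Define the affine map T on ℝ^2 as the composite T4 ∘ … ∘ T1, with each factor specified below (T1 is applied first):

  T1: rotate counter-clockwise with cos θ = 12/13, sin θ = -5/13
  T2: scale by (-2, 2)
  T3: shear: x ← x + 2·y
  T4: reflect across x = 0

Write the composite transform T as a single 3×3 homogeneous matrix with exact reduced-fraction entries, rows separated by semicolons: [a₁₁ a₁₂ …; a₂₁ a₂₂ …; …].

T1 = [12/13 5/13 0; -5/13 12/13 0; 0 0 1]
T2·T1 = [-24/13 -10/13 0; -10/13 24/13 0; 0 0 1]
T3·…·T1 = [-44/13 38/13 0; -10/13 24/13 0; 0 0 1]
T4·…·T1 = [44/13 -38/13 0; -10/13 24/13 0; 0 0 1]

T = [44/13 -38/13 0; -10/13 24/13 0; 0 0 1]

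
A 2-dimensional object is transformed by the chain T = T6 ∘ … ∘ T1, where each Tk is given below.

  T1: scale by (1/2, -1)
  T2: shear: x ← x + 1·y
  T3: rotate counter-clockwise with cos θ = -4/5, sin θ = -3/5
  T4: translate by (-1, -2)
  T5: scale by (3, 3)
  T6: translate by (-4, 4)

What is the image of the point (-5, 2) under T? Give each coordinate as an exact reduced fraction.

T(p) = (1/5, 109/10)

T1 scale by (1/2, -1): (-5, 2) → (-5/2, -2)
T2 shear: x ← x + 1·y: (-5/2, -2) → (-9/2, -2)
T3 rotate counter-clockwise with cos θ = -4/5, sin θ = -3/5: (-9/2, -2) → (12/5, 43/10)
T4 translate by (-1, -2): (12/5, 43/10) → (7/5, 23/10)
T5 scale by (3, 3): (7/5, 23/10) → (21/5, 69/10)
T6 translate by (-4, 4): (21/5, 69/10) → (1/5, 109/10)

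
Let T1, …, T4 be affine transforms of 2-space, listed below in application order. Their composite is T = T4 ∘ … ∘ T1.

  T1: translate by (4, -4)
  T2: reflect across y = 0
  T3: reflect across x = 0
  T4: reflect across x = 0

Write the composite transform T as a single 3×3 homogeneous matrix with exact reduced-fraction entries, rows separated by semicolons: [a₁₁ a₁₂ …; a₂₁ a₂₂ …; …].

T1 = [1 0 4; 0 1 -4; 0 0 1]
T2·T1 = [1 0 4; 0 -1 4; 0 0 1]
T3·…·T1 = [-1 0 -4; 0 -1 4; 0 0 1]
T4·…·T1 = [1 0 4; 0 -1 4; 0 0 1]

T = [1 0 4; 0 -1 4; 0 0 1]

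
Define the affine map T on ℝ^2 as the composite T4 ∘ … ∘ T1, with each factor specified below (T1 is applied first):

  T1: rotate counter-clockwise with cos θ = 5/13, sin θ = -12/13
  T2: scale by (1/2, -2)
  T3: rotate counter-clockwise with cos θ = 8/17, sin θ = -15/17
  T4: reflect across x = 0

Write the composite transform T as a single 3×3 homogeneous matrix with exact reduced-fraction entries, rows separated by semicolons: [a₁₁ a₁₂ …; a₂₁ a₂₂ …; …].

T1 = [5/13 12/13 0; -12/13 5/13 0; 0 0 1]
T2·T1 = [5/26 6/13 0; 24/13 -10/13 0; 0 0 1]
T3·…·T1 = [380/221 -6/13 0; 309/442 -10/13 0; 0 0 1]
T4·…·T1 = [-380/221 6/13 0; 309/442 -10/13 0; 0 0 1]

T = [-380/221 6/13 0; 309/442 -10/13 0; 0 0 1]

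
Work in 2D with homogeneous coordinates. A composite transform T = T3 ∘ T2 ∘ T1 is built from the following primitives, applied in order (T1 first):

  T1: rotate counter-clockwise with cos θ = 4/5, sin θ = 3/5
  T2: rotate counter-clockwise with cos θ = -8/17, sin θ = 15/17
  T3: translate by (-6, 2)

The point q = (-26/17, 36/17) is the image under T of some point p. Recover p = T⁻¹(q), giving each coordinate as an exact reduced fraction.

T1 = [4/5 -3/5 0; 3/5 4/5 0; 0 0 1]
T2·T1 = [-77/85 -36/85 0; 36/85 -77/85 0; 0 0 1]
T3·…·T1 = [-77/85 -36/85 -6; 36/85 -77/85 2; 0 0 1]
det M = 1; M⁻¹ = [-77/85 36/85 -534/85; -36/85 -77/85 -62/85; 0 0 1]
M⁻¹ · (-26/17, 36/17)ᵀ = (-4, -2)ᵀ

p = (-4, -2)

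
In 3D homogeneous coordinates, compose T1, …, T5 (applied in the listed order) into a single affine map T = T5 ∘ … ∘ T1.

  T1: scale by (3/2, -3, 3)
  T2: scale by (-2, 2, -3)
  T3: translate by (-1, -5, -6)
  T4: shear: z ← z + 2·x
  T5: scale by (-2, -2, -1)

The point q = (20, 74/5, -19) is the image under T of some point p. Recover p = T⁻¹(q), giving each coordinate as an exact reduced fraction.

T1 = [3/2 0 0 0; 0 -3 0 0; 0 0 3 0; 0 0 0 1]
T2·T1 = [-3 0 0 0; 0 -6 0 0; 0 0 -9 0; 0 0 0 1]
T3·…·T1 = [-3 0 0 -1; 0 -6 0 -5; 0 0 -9 -6; 0 0 0 1]
T4·…·T1 = [-3 0 0 -1; 0 -6 0 -5; -6 0 -9 -8; 0 0 0 1]
T5·…·T1 = [6 0 0 2; 0 12 0 10; 6 0 9 8; 0 0 0 1]
det M = 648; M⁻¹ = [1/6 0 0 -1/3; 0 1/12 0 -5/6; -1/9 0 1/9 -2/3; 0 0 0 1]
M⁻¹ · (20, 74/5, -19)ᵀ = (3, 2/5, -5)ᵀ

p = (3, 2/5, -5)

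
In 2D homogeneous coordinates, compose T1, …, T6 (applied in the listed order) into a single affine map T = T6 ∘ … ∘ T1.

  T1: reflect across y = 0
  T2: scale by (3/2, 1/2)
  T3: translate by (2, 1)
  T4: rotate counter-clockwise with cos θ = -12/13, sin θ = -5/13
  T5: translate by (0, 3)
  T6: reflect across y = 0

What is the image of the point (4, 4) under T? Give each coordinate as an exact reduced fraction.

T1 reflect across y = 0: (4, 4) → (4, -4)
T2 scale by (3/2, 1/2): (4, -4) → (6, -2)
T3 translate by (2, 1): (6, -2) → (8, -1)
T4 rotate counter-clockwise with cos θ = -12/13, sin θ = -5/13: (8, -1) → (-101/13, -28/13)
T5 translate by (0, 3): (-101/13, -28/13) → (-101/13, 11/13)
T6 reflect across y = 0: (-101/13, 11/13) → (-101/13, -11/13)

T(p) = (-101/13, -11/13)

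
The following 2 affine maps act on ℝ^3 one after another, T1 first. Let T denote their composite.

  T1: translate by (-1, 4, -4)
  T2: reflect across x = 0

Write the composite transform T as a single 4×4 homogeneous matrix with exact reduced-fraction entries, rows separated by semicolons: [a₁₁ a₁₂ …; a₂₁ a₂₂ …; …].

T = [-1 0 0 1; 0 1 0 4; 0 0 1 -4; 0 0 0 1]

T1 = [1 0 0 -1; 0 1 0 4; 0 0 1 -4; 0 0 0 1]
T2·T1 = [-1 0 0 1; 0 1 0 4; 0 0 1 -4; 0 0 0 1]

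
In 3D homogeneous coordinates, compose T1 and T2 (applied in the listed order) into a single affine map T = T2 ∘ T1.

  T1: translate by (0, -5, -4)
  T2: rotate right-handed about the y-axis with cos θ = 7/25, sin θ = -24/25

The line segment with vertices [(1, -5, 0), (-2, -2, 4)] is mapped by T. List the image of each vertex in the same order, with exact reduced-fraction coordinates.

image vertices: (103/25, -10, -4/25), (-14/25, -7, -48/25)

T1 translate by (0, -5, -4): (1, -5, 0) → (1, -10, -4); (-2, -2, 4) → (-2, -7, 0)
T2 rotate right-handed about the y-axis with cos θ = 7/25, sin θ = -24/25: (1, -10, -4) → (103/25, -10, -4/25); (-2, -7, 0) → (-14/25, -7, -48/25)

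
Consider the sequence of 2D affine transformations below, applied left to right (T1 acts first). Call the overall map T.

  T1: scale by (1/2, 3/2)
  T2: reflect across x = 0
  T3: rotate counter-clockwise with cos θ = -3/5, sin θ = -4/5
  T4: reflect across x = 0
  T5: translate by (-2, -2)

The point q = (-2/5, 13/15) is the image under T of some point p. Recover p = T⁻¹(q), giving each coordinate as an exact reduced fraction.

p = (8/3, -2)

T1 = [1/2 0 0; 0 3/2 0; 0 0 1]
T2·T1 = [-1/2 0 0; 0 3/2 0; 0 0 1]
T3·…·T1 = [3/10 6/5 0; 2/5 -9/10 0; 0 0 1]
T4·…·T1 = [-3/10 -6/5 0; 2/5 -9/10 0; 0 0 1]
T5·…·T1 = [-3/10 -6/5 -2; 2/5 -9/10 -2; 0 0 1]
det M = 3/4; M⁻¹ = [-6/5 8/5 4/5; -8/15 -2/5 -28/15; 0 0 1]
M⁻¹ · (-2/5, 13/15)ᵀ = (8/3, -2)ᵀ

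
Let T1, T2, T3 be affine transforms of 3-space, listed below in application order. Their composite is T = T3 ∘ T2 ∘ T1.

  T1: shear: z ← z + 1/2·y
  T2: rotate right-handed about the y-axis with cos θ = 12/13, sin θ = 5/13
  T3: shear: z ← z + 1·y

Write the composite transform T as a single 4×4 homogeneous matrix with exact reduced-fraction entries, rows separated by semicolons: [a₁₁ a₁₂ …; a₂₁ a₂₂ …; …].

T = [12/13 5/26 5/13 0; 0 1 0 0; -5/13 19/13 12/13 0; 0 0 0 1]

T1 = [1 0 0 0; 0 1 0 0; 0 1/2 1 0; 0 0 0 1]
T2·T1 = [12/13 5/26 5/13 0; 0 1 0 0; -5/13 6/13 12/13 0; 0 0 0 1]
T3·…·T1 = [12/13 5/26 5/13 0; 0 1 0 0; -5/13 19/13 12/13 0; 0 0 0 1]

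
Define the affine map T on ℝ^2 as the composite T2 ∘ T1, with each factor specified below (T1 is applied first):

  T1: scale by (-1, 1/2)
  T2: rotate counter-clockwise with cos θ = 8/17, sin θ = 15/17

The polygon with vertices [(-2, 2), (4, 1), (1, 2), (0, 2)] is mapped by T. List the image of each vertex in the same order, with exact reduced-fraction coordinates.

image vertices: (1/17, 38/17), (-79/34, -56/17), (-23/17, -7/17), (-15/17, 8/17)

T1 scale by (-1, 1/2): (-2, 2) → (2, 1); (4, 1) → (-4, 1/2); (1, 2) → (-1, 1); (0, 2) → (0, 1)
T2 rotate counter-clockwise with cos θ = 8/17, sin θ = 15/17: (2, 1) → (1/17, 38/17); (-4, 1/2) → (-79/34, -56/17); (-1, 1) → (-23/17, -7/17); (0, 1) → (-15/17, 8/17)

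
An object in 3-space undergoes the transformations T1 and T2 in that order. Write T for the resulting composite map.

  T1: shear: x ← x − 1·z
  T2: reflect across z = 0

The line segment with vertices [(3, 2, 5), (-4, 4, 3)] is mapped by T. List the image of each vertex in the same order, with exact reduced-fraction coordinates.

image vertices: (-2, 2, -5), (-7, 4, -3)

T1 shear: x ← x − 1·z: (3, 2, 5) → (-2, 2, 5); (-4, 4, 3) → (-7, 4, 3)
T2 reflect across z = 0: (-2, 2, 5) → (-2, 2, -5); (-7, 4, 3) → (-7, 4, -3)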